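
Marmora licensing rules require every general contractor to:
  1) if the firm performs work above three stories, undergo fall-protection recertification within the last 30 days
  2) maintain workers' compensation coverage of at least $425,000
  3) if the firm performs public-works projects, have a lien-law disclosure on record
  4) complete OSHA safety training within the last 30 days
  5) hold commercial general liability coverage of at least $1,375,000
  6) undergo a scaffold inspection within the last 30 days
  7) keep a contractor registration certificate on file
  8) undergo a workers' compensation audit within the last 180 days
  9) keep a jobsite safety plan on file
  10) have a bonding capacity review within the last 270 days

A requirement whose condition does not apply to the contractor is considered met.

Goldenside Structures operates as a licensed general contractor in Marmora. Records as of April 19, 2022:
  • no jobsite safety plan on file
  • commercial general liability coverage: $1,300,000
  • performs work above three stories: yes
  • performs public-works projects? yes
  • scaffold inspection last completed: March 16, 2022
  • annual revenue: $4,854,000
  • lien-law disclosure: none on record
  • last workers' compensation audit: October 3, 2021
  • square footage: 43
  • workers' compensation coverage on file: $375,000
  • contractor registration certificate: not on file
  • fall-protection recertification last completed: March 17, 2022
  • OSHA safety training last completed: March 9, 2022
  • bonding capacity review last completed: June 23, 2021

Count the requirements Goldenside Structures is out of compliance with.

10

1. condition 'performs work above three stories' holds; fall-protection recertification 33 days ago vs limit 30 → not met
2. workers' compensation coverage $375,000 < $425,000 → not met
3. condition 'performs public-works projects' holds; lien-law disclosure absent → not met
4. OSHA safety training 41 days ago vs limit 30 → not met
5. commercial general liability coverage $1,300,000 < $1,375,000 → not met
6. scaffold inspection 34 days ago vs limit 30 → not met
7. contractor registration certificate absent → not met
8. workers' compensation audit 198 days ago vs limit 180 → not met
9. jobsite safety plan absent → not met
10. bonding capacity review 300 days ago vs limit 270 → not met
Not met: 10 of 10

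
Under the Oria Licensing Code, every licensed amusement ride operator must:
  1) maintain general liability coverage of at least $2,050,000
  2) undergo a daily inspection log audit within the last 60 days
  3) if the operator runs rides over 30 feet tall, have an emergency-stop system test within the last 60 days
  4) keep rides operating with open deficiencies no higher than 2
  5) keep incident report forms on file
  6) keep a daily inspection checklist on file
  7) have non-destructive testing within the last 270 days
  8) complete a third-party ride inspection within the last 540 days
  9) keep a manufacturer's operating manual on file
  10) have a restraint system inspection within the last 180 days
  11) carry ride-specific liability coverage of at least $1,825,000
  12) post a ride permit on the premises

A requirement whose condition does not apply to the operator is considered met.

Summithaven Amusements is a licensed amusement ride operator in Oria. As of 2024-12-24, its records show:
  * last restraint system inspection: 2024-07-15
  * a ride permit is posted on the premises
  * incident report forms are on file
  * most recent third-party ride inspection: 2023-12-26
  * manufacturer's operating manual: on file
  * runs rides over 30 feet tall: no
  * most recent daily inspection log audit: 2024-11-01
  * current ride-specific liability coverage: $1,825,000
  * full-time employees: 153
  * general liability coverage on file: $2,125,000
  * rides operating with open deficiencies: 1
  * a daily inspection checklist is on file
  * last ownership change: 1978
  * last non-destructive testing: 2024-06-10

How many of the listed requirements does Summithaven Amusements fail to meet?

0

1. general liability coverage $2,125,000 ≥ $2,050,000 → met
2. daily inspection log audit 53 days ago vs limit 60 → met
3. condition 'runs rides over 30 feet tall' does not hold → requirement n/a → met
4. rides operating with open deficiencies 1 ≤ 2 → met
5. incident report forms present → met
6. daily inspection checklist present → met
7. non-destructive testing 197 days ago vs limit 270 → met
8. third-party ride inspection 364 days ago vs limit 540 → met
9. manufacturer's operating manual present → met
10. restraint system inspection 162 days ago vs limit 180 → met
11. ride-specific liability coverage $1,825,000 ≥ $1,825,000 → met
12. ride permit present → met
Not met: 0 of 12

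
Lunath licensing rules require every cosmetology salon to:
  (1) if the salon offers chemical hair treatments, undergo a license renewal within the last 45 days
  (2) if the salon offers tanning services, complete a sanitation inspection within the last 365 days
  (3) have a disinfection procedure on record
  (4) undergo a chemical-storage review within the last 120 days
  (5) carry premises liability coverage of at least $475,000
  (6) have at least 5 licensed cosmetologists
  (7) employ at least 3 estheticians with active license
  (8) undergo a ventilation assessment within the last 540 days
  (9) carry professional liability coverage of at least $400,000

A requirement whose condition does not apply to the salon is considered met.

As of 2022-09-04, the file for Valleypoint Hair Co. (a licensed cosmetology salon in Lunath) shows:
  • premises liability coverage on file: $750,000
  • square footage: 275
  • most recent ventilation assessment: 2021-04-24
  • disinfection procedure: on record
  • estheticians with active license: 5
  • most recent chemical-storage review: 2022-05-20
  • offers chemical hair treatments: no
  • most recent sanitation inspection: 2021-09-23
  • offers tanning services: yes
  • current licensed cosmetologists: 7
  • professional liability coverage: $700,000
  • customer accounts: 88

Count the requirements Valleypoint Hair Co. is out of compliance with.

0

1. condition 'offers chemical hair treatments' does not hold → requirement n/a → met
2. condition 'offers tanning services' holds; sanitation inspection 346 days ago vs limit 365 → met
3. disinfection procedure present → met
4. chemical-storage review 107 days ago vs limit 120 → met
5. premises liability coverage $750,000 ≥ $475,000 → met
6. licensed cosmetologists 7 ≥ 5 → met
7. estheticians with active license 5 ≥ 3 → met
8. ventilation assessment 498 days ago vs limit 540 → met
9. professional liability coverage $700,000 ≥ $400,000 → met
Not met: 0 of 9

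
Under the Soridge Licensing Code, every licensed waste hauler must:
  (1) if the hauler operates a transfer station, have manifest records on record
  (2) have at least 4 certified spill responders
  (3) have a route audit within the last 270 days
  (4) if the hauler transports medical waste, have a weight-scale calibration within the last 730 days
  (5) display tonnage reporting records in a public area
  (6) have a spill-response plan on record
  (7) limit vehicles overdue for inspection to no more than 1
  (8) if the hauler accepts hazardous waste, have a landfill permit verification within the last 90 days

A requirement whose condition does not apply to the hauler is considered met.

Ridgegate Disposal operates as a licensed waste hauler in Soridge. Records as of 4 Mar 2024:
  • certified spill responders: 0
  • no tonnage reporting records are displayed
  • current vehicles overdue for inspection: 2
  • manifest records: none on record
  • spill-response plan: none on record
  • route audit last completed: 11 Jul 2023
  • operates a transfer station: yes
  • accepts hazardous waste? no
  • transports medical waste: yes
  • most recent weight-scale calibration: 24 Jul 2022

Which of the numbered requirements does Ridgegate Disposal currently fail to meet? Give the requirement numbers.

1, 2, 5, 6, 7

1. condition 'operates a transfer station' holds; manifest records absent → not met
2. certified spill responders 0 < 4 → not met
3. route audit 237 days ago vs limit 270 → met
4. condition 'transports medical waste' holds; weight-scale calibration 589 days ago vs limit 730 → met
5. tonnage reporting records absent → not met
6. spill-response plan absent → not met
7. vehicles overdue for inspection 2 > 1 → not met
8. condition 'accepts hazardous waste' does not hold → requirement n/a → met
Not met: 1, 2, 5, 6, 7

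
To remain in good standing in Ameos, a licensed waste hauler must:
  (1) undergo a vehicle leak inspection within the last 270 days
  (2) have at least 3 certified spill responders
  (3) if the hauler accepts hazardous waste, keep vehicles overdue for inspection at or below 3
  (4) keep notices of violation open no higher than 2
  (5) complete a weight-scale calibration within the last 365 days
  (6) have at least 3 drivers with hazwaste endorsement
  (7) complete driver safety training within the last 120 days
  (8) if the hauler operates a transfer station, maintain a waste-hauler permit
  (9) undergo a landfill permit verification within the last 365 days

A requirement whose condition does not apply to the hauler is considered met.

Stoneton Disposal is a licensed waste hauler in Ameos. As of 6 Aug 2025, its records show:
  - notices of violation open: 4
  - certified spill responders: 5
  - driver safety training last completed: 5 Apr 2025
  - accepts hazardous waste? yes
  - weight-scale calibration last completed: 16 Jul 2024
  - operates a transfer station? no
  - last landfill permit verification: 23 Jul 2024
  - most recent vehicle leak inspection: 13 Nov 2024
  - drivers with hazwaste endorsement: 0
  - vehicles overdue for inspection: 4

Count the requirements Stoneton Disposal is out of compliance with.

1. vehicle leak inspection 266 days ago vs limit 270 → met
2. certified spill responders 5 ≥ 3 → met
3. condition 'accepts hazardous waste' holds; vehicles overdue for inspection 4 > 3 → not met
4. notices of violation open 4 > 2 → not met
5. weight-scale calibration 386 days ago vs limit 365 → not met
6. drivers with hazwaste endorsement 0 < 3 → not met
7. driver safety training 123 days ago vs limit 120 → not met
8. condition 'operates a transfer station' does not hold → requirement n/a → met
9. landfill permit verification 379 days ago vs limit 365 → not met
Not met: 6 of 9

6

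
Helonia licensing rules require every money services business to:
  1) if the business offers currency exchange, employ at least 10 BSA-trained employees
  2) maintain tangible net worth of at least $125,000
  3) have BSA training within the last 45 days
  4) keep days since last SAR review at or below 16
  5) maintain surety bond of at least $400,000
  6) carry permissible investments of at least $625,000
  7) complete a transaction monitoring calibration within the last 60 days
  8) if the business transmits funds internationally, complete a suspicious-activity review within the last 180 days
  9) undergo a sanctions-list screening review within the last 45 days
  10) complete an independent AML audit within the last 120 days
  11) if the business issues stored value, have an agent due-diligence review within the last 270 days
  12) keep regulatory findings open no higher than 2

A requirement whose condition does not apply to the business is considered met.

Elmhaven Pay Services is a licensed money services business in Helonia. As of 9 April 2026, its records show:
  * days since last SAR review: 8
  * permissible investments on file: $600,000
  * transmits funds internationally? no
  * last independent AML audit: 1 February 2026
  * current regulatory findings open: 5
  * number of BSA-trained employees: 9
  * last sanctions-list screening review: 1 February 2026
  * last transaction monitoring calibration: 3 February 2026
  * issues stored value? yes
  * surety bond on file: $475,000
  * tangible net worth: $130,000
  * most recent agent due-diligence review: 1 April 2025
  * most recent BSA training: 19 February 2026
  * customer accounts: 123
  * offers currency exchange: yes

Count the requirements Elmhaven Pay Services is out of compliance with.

1. condition 'offers currency exchange' holds; BSA-trained employees 9 < 10 → not met
2. tangible net worth $130,000 ≥ $125,000 → met
3. BSA training 49 days ago vs limit 45 → not met
4. days since last SAR review 8 ≤ 16 → met
5. surety bond $475,000 ≥ $400,000 → met
6. permissible investments $600,000 < $625,000 → not met
7. transaction monitoring calibration 65 days ago vs limit 60 → not met
8. condition 'transmits funds internationally' does not hold → requirement n/a → met
9. sanctions-list screening review 67 days ago vs limit 45 → not met
10. independent AML audit 67 days ago vs limit 120 → met
11. condition 'issues stored value' holds; agent due-diligence review 373 days ago vs limit 270 → not met
12. regulatory findings open 5 > 2 → not met
Not met: 7 of 12

7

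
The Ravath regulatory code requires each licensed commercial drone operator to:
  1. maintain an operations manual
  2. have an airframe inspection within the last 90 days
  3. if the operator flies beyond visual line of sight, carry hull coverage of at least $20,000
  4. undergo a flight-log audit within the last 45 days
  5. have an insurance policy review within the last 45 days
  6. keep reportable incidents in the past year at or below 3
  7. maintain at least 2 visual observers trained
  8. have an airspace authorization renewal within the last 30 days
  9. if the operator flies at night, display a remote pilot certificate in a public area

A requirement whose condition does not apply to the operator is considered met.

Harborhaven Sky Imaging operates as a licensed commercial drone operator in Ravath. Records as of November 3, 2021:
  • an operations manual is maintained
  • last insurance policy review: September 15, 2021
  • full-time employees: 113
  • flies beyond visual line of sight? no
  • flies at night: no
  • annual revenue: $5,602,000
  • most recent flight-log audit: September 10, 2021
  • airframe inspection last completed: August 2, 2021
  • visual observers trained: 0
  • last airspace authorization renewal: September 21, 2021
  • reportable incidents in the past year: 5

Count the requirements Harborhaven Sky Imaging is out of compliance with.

1. operations manual present → met
2. airframe inspection 93 days ago vs limit 90 → not met
3. condition 'flies beyond visual line of sight' does not hold → requirement n/a → met
4. flight-log audit 54 days ago vs limit 45 → not met
5. insurance policy review 49 days ago vs limit 45 → not met
6. reportable incidents in the past year 5 > 3 → not met
7. visual observers trained 0 < 2 → not met
8. airspace authorization renewal 43 days ago vs limit 30 → not met
9. condition 'flies at night' does not hold → requirement n/a → met
Not met: 6 of 9

6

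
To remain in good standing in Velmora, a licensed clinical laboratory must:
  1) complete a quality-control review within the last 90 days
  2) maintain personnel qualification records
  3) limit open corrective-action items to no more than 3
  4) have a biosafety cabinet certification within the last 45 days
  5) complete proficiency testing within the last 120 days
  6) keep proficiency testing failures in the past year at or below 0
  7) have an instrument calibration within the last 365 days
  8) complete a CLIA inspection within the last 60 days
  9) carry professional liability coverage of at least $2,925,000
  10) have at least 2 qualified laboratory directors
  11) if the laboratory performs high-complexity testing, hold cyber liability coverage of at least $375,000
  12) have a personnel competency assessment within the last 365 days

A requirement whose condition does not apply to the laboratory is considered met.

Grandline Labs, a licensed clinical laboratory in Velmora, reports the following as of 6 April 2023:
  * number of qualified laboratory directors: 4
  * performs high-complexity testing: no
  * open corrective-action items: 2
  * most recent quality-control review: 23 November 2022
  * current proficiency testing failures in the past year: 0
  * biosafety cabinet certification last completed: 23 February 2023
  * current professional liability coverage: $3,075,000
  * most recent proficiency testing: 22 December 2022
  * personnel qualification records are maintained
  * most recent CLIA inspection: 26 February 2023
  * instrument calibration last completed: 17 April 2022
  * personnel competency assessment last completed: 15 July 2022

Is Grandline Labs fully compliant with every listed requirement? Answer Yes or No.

1. quality-control review 134 days ago vs limit 90 → not met
2. personnel qualification records present → met
3. open corrective-action items 2 ≤ 3 → met
4. biosafety cabinet certification 42 days ago vs limit 45 → met
5. proficiency testing 105 days ago vs limit 120 → met
6. proficiency testing failures in the past year 0 ≤ 0 → met
7. instrument calibration 354 days ago vs limit 365 → met
8. CLIA inspection 39 days ago vs limit 60 → met
9. professional liability coverage $3,075,000 ≥ $2,925,000 → met
10. qualified laboratory directors 4 ≥ 2 → met
11. condition 'performs high-complexity testing' does not hold → requirement n/a → met
12. personnel competency assessment 265 days ago vs limit 365 → met
Not met: 1

No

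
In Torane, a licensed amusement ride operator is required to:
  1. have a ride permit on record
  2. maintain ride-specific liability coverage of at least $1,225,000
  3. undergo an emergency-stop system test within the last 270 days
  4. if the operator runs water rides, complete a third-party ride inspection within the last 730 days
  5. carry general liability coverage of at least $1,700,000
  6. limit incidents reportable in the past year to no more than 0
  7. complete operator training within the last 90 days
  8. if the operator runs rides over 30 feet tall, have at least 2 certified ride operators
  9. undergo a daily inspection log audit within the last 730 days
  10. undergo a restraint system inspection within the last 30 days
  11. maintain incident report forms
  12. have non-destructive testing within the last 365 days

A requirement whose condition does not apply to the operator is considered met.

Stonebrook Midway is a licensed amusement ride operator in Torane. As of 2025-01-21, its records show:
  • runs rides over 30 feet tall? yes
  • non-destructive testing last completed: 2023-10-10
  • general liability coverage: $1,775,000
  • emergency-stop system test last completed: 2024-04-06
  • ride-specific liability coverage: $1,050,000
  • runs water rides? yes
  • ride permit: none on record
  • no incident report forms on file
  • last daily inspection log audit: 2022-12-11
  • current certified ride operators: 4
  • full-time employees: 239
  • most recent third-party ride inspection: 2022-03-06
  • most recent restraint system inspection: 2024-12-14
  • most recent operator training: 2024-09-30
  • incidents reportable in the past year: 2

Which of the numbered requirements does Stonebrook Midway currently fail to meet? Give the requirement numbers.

1. ride permit absent → not met
2. ride-specific liability coverage $1,050,000 < $1,225,000 → not met
3. emergency-stop system test 290 days ago vs limit 270 → not met
4. condition 'runs water rides' holds; third-party ride inspection 1052 days ago vs limit 730 → not met
5. general liability coverage $1,775,000 ≥ $1,700,000 → met
6. incidents reportable in the past year 2 > 0 → not met
7. operator training 113 days ago vs limit 90 → not met
8. condition 'runs rides over 30 feet tall' holds; certified ride operators 4 ≥ 2 → met
9. daily inspection log audit 772 days ago vs limit 730 → not met
10. restraint system inspection 38 days ago vs limit 30 → not met
11. incident report forms absent → not met
12. non-destructive testing 469 days ago vs limit 365 → not met
Not met: 1, 2, 3, 4, 6, 7, 9, 10, 11, 12

1, 2, 3, 4, 6, 7, 9, 10, 11, 12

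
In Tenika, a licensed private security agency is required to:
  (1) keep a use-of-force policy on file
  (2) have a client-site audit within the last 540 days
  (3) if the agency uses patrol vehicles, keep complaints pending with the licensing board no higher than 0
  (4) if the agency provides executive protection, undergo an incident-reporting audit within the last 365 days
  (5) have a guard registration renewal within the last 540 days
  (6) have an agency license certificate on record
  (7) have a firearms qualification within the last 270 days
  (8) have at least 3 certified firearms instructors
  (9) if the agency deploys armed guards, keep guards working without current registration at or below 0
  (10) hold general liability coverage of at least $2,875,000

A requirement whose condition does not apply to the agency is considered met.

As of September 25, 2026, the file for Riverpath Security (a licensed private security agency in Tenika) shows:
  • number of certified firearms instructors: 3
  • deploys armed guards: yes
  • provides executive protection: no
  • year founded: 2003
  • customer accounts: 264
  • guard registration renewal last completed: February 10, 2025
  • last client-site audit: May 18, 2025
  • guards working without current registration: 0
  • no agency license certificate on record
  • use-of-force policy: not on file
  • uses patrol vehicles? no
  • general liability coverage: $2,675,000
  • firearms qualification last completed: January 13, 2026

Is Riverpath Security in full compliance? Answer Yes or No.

No

1. use-of-force policy absent → not met
2. client-site audit 495 days ago vs limit 540 → met
3. condition 'uses patrol vehicles' does not hold → requirement n/a → met
4. condition 'provides executive protection' does not hold → requirement n/a → met
5. guard registration renewal 592 days ago vs limit 540 → not met
6. agency license certificate absent → not met
7. firearms qualification 255 days ago vs limit 270 → met
8. certified firearms instructors 3 ≥ 3 → met
9. condition 'deploys armed guards' holds; guards working without current registration 0 ≤ 0 → met
10. general liability coverage $2,675,000 < $2,875,000 → not met
Not met: 1, 5, 6, 10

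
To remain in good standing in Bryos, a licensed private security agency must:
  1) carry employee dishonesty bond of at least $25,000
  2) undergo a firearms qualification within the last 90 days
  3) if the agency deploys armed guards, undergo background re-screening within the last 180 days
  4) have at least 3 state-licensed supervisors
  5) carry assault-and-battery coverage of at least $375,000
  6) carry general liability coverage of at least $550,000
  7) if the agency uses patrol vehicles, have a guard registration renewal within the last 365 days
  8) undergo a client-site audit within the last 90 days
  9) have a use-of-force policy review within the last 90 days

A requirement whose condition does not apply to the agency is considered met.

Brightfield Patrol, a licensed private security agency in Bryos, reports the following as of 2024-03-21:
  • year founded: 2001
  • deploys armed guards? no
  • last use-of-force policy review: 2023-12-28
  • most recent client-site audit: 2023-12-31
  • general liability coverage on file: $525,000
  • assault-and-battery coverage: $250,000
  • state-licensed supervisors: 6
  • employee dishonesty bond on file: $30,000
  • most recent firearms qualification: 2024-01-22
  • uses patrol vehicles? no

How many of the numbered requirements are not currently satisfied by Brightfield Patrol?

2

1. employee dishonesty bond $30,000 ≥ $25,000 → met
2. firearms qualification 59 days ago vs limit 90 → met
3. condition 'deploys armed guards' does not hold → requirement n/a → met
4. state-licensed supervisors 6 ≥ 3 → met
5. assault-and-battery coverage $250,000 < $375,000 → not met
6. general liability coverage $525,000 < $550,000 → not met
7. condition 'uses patrol vehicles' does not hold → requirement n/a → met
8. client-site audit 81 days ago vs limit 90 → met
9. use-of-force policy review 84 days ago vs limit 90 → met
Not met: 2 of 9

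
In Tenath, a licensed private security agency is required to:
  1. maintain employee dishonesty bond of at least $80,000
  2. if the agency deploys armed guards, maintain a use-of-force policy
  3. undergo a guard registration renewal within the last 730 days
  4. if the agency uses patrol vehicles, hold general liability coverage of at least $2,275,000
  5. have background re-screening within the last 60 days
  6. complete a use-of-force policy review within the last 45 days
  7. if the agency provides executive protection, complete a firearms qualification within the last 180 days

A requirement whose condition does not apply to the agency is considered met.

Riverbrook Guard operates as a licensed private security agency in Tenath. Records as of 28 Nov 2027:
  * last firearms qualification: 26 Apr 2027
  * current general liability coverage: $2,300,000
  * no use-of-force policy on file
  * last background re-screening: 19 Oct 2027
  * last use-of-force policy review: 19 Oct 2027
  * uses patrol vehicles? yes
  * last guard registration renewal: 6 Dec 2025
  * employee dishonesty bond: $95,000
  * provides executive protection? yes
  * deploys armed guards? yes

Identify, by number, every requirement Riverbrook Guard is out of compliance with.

1. employee dishonesty bond $95,000 ≥ $80,000 → met
2. condition 'deploys armed guards' holds; use-of-force policy absent → not met
3. guard registration renewal 722 days ago vs limit 730 → met
4. condition 'uses patrol vehicles' holds; general liability coverage $2,300,000 ≥ $2,275,000 → met
5. background re-screening 40 days ago vs limit 60 → met
6. use-of-force policy review 40 days ago vs limit 45 → met
7. condition 'provides executive protection' holds; firearms qualification 216 days ago vs limit 180 → not met
Not met: 2, 7

2, 7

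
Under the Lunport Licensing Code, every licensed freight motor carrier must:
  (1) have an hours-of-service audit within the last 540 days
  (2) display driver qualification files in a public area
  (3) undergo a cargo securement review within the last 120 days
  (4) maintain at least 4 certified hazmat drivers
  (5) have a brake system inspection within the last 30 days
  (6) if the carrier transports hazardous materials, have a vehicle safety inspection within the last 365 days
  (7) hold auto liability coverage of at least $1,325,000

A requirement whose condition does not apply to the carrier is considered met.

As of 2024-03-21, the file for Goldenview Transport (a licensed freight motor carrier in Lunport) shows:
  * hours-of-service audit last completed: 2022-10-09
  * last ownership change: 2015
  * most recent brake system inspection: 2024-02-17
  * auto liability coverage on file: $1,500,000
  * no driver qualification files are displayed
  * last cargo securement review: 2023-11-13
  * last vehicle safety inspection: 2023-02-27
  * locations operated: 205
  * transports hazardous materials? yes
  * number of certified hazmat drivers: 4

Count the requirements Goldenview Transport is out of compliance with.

1. hours-of-service audit 529 days ago vs limit 540 → met
2. driver qualification files absent → not met
3. cargo securement review 129 days ago vs limit 120 → not met
4. certified hazmat drivers 4 ≥ 4 → met
5. brake system inspection 33 days ago vs limit 30 → not met
6. condition 'transports hazardous materials' holds; vehicle safety inspection 388 days ago vs limit 365 → not met
7. auto liability coverage $1,500,000 ≥ $1,325,000 → met
Not met: 4 of 7

4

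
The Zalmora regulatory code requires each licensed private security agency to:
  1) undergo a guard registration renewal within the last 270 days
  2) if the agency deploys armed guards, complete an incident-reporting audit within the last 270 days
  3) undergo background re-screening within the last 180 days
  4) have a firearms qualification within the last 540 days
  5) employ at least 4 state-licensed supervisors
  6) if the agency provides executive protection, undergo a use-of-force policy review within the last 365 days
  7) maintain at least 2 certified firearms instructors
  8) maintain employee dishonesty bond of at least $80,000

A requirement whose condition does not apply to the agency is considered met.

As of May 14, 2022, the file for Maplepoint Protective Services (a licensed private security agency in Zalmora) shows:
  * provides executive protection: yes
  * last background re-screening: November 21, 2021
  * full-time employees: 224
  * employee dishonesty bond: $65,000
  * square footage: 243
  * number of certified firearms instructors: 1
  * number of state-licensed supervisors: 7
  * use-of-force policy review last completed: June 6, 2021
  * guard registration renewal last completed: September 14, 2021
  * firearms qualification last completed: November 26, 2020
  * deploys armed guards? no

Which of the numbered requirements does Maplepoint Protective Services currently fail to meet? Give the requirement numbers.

7, 8

1. guard registration renewal 242 days ago vs limit 270 → met
2. condition 'deploys armed guards' does not hold → requirement n/a → met
3. background re-screening 174 days ago vs limit 180 → met
4. firearms qualification 534 days ago vs limit 540 → met
5. state-licensed supervisors 7 ≥ 4 → met
6. condition 'provides executive protection' holds; use-of-force policy review 342 days ago vs limit 365 → met
7. certified firearms instructors 1 < 2 → not met
8. employee dishonesty bond $65,000 < $80,000 → not met
Not met: 7, 8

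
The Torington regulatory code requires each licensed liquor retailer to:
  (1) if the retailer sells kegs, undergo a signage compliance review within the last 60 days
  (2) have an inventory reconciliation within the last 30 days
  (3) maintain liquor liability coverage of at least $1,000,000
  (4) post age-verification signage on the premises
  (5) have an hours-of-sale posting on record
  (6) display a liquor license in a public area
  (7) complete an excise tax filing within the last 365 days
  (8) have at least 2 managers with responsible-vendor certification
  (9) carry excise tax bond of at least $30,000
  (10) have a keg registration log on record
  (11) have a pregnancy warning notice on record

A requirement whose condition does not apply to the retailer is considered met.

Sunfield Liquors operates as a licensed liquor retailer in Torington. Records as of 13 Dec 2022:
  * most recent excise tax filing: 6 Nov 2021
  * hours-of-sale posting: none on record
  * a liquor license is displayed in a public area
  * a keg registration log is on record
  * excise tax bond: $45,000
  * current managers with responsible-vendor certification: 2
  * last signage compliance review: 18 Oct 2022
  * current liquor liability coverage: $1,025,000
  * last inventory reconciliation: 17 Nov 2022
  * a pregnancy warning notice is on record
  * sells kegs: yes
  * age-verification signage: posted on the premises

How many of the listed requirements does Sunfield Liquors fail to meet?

2

1. condition 'sells kegs' holds; signage compliance review 56 days ago vs limit 60 → met
2. inventory reconciliation 26 days ago vs limit 30 → met
3. liquor liability coverage $1,025,000 ≥ $1,000,000 → met
4. age-verification signage present → met
5. hours-of-sale posting absent → not met
6. liquor license present → met
7. excise tax filing 402 days ago vs limit 365 → not met
8. managers with responsible-vendor certification 2 ≥ 2 → met
9. excise tax bond $45,000 ≥ $30,000 → met
10. keg registration log present → met
11. pregnancy warning notice present → met
Not met: 2 of 11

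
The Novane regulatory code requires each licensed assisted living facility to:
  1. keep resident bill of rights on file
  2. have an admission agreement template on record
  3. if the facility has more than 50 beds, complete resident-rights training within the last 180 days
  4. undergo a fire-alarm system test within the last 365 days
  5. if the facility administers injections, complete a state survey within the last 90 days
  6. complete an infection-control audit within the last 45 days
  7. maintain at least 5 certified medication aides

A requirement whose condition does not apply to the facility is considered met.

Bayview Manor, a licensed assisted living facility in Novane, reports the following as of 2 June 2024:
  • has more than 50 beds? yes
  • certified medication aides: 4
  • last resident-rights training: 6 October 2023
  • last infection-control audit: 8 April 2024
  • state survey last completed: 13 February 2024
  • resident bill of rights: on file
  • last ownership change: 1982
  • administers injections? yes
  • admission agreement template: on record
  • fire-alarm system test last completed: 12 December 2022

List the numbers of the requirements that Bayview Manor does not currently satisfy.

1. resident bill of rights present → met
2. admission agreement template present → met
3. condition 'has more than 50 beds' holds; resident-rights training 240 days ago vs limit 180 → not met
4. fire-alarm system test 538 days ago vs limit 365 → not met
5. condition 'administers injections' holds; state survey 110 days ago vs limit 90 → not met
6. infection-control audit 55 days ago vs limit 45 → not met
7. certified medication aides 4 < 5 → not met
Not met: 3, 4, 5, 6, 7

3, 4, 5, 6, 7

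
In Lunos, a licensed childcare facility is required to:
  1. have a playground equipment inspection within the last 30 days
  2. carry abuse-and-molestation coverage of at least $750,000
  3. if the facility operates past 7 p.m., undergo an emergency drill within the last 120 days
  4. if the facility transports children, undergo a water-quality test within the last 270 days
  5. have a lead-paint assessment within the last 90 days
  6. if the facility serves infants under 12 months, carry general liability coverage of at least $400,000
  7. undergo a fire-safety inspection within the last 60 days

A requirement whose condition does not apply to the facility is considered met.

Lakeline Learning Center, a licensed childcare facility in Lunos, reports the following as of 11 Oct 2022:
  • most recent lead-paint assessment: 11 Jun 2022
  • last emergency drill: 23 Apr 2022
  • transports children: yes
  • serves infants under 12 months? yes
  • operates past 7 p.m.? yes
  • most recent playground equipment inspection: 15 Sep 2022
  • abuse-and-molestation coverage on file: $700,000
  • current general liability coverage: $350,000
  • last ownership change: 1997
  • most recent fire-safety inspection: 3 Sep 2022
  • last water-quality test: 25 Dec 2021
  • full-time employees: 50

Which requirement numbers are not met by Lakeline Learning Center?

1. playground equipment inspection 26 days ago vs limit 30 → met
2. abuse-and-molestation coverage $700,000 < $750,000 → not met
3. condition 'operates past 7 p.m.' holds; emergency drill 171 days ago vs limit 120 → not met
4. condition 'transports children' holds; water-quality test 290 days ago vs limit 270 → not met
5. lead-paint assessment 122 days ago vs limit 90 → not met
6. condition 'serves infants under 12 months' holds; general liability coverage $350,000 < $400,000 → not met
7. fire-safety inspection 38 days ago vs limit 60 → met
Not met: 2, 3, 4, 5, 6

2, 3, 4, 5, 6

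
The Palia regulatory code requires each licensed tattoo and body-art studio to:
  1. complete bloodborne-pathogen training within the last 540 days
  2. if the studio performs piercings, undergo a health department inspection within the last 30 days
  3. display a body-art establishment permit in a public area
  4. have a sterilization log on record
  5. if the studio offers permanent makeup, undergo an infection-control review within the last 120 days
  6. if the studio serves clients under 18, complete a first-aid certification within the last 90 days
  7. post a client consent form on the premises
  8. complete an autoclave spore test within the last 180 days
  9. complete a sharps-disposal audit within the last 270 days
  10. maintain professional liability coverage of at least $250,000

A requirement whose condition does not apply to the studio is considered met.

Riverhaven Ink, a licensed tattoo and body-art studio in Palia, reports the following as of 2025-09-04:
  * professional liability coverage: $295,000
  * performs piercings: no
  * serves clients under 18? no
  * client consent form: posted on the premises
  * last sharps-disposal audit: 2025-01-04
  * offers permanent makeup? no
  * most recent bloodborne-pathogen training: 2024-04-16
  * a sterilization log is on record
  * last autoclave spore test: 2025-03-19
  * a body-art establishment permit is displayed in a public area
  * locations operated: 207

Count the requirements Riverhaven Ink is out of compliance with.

1. bloodborne-pathogen training 506 days ago vs limit 540 → met
2. condition 'performs piercings' does not hold → requirement n/a → met
3. body-art establishment permit present → met
4. sterilization log present → met
5. condition 'offers permanent makeup' does not hold → requirement n/a → met
6. condition 'serves clients under 18' does not hold → requirement n/a → met
7. client consent form present → met
8. autoclave spore test 169 days ago vs limit 180 → met
9. sharps-disposal audit 243 days ago vs limit 270 → met
10. professional liability coverage $295,000 ≥ $250,000 → met
Not met: 0 of 10

0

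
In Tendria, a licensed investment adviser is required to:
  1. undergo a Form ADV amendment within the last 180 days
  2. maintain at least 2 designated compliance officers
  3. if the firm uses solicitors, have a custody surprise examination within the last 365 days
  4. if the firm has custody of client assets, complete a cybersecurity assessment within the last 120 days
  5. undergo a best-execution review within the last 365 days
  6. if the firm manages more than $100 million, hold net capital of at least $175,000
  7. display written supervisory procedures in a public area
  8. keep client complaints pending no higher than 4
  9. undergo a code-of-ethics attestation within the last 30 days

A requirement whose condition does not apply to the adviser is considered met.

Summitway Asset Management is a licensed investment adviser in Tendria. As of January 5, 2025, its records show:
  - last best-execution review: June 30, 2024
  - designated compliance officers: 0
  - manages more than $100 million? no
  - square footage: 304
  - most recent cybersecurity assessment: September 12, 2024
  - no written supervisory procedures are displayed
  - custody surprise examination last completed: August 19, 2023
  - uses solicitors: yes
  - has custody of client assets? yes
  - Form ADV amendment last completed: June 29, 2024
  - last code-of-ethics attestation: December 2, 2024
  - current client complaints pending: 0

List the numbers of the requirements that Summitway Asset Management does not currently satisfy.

1. Form ADV amendment 190 days ago vs limit 180 → not met
2. designated compliance officers 0 < 2 → not met
3. condition 'uses solicitors' holds; custody surprise examination 505 days ago vs limit 365 → not met
4. condition 'has custody of client assets' holds; cybersecurity assessment 115 days ago vs limit 120 → met
5. best-execution review 189 days ago vs limit 365 → met
6. condition 'manages more than $100 million' does not hold → requirement n/a → met
7. written supervisory procedures absent → not met
8. client complaints pending 0 ≤ 4 → met
9. code-of-ethics attestation 34 days ago vs limit 30 → not met
Not met: 1, 2, 3, 7, 9

1, 2, 3, 7, 9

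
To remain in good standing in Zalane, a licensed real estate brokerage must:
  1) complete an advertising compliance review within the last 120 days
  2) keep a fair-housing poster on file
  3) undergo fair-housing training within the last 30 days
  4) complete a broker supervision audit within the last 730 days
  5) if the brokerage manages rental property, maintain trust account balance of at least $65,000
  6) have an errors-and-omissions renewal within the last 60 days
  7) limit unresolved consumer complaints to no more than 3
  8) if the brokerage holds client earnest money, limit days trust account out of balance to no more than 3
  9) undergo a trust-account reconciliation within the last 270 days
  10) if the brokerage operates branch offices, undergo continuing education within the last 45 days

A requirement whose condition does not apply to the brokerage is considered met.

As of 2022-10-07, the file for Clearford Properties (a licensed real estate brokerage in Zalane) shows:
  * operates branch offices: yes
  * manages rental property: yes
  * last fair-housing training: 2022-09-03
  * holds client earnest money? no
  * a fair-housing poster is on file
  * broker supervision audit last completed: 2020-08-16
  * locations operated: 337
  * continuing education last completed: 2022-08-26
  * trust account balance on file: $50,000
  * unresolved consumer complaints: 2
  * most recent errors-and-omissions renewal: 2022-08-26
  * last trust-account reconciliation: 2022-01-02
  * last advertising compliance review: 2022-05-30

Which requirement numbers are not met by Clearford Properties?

1. advertising compliance review 130 days ago vs limit 120 → not met
2. fair-housing poster present → met
3. fair-housing training 34 days ago vs limit 30 → not met
4. broker supervision audit 782 days ago vs limit 730 → not met
5. condition 'manages rental property' holds; trust account balance $50,000 < $65,000 → not met
6. errors-and-omissions renewal 42 days ago vs limit 60 → met
7. unresolved consumer complaints 2 ≤ 3 → met
8. condition 'holds client earnest money' does not hold → requirement n/a → met
9. trust-account reconciliation 278 days ago vs limit 270 → not met
10. condition 'operates branch offices' holds; continuing education 42 days ago vs limit 45 → met
Not met: 1, 3, 4, 5, 9

1, 3, 4, 5, 9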